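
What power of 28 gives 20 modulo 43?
41

Baby-step giant-step with step n = ⌈√43⌉ = 7.
Baby steps 28^j mod 43 (j:value) for j=0..6: 0:1, 1:28, 2:10, 3:22, 4:14, 5:5, 6:11.
Giant-step multiplier: 28^(-7) ≡ 28^(42-7) = 28^35 ≡ 37 (mod 43).
Giant steps γ_i = 20·37^i mod 43: γ_0=20, γ_1=9, γ_2=32, γ_3=23, γ_4=34, γ_5=11 (in table at j=6).
x = i·n + j = 5·7 + 6 = 41.
Check: 28^41 ≡ 20 (mod 43).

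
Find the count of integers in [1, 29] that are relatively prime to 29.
28

29 = 29
φ(n) = n × ∏(1 - 1/p) for each prime p dividing n
φ(29) = 29 × (1 - 1/29) = 28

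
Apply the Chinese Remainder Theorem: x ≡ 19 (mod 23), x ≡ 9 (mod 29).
502

Using Chinese Remainder Theorem:
M = 23 × 29 = 667
M1 = 29, M2 = 23
y1 = 29^(-1) mod 23 = 4
y2 = 23^(-1) mod 29 = 24
x = (19×29×4 + 9×23×24) mod 667 = 502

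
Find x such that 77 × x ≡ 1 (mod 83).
69

gcd(77, 83) = 1, so the inverse exists.
Extended Euclidean algorithm on (83, 77):
83 = 1 × 77 + 6  ⟹  6 = (1)·83 + (-1)·77
77 = 12 × 6 + 5  ⟹  5 = (-12)·83 + (13)·77
6 = 1 × 5 + 1  ⟹  1 = (13)·83 + (-14)·77
So (-14)·77 ≡ 1 (mod 83), i.e. 77^(-1) ≡ -14 ≡ 69 (mod 83).
Check: 77 × 69 = 5313 ≡ 1 (mod 83)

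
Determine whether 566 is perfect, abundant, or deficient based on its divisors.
deficient

Proper divisors of 566: sum = 1 + 2 + 283 = 286
Since 286 < 566, 566 is deficient.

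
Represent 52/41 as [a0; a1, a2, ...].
[1; 3, 1, 2, 1, 2]

Euclidean algorithm steps:
52 = 1 × 41 + 11
41 = 3 × 11 + 8
11 = 1 × 8 + 3
8 = 2 × 3 + 2
3 = 1 × 2 + 1
2 = 2 × 1 + 0
Continued fraction: [1; 3, 1, 2, 1, 2]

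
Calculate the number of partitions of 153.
54770336324

p(n) counts ways to write n as a sum of positive integers (order ignored).
Euler's pentagonal recurrence: p(k) = p(k-1) + p(k-2) - p(k-5) - p(k-7) + p(k-12) + p(k-15) - ... (offsets j(3j∓1)/2, signs ++--, p(0)=1, p(<0)=0).
DP table for k = 0..152: p(0)=1, p(1)=1, p(2)=2, p(3)=3, p(4)=5, p(5)=7, p(6)=11, p(7)=15, p(8)=22, p(9)=30, p(10)=42, p(11)=56, p(12)=77, p(13)=101, p(14)=135, p(15)=176, p(16)=231, p(17)=297, p(18)=385, p(19)=490, p(20)=627, p(21)=792, p(22)=1002, p(23)=1255, p(24)=1575, p(25)=1958, p(26)=2436, p(27)=3010, p(28)=3718, p(29)=4565, p(30)=5604, p(31)=6842, p(32)=8349, p(33)=10143, p(34)=12310, p(35)=14883, p(36)=17977, p(37)=21637, p(38)=26015, p(39)=31185, p(40)=37338, p(41)=44583, p(42)=53174, p(43)=63261, p(44)=75175, p(45)=89134, p(46)=105558, p(47)=124754, p(48)=147273, p(49)=173525, p(50)=204226, p(51)=239943, p(52)=281589, p(53)=329931, p(54)=386155, p(55)=451276, p(56)=526823, p(57)=614154, p(58)=715220, p(59)=831820, p(60)=966467, p(61)=1121505, p(62)=1300156, p(63)=1505499, p(64)=1741630, p(65)=2012558, p(66)=2323520, p(67)=2679689, p(68)=3087735, p(69)=3554345, p(70)=4087968, p(71)=4697205, p(72)=5392783, p(73)=6185689, p(74)=7089500, p(75)=8118264, p(76)=9289091, p(77)=10619863, p(78)=12132164, p(79)=13848650, p(80)=15796476, p(81)=18004327, p(82)=20506255, p(83)=23338469, p(84)=26543660, p(85)=30167357, p(86)=34262962, p(87)=38887673, p(88)=44108109, p(89)=49995925, p(90)=56634173, p(91)=64112359, p(92)=72533807, p(93)=82010177, p(94)=92669720, p(95)=104651419, p(96)=118114304, p(97)=133230930, p(98)=150198136, p(99)=169229875, p(100)=190569292, p(101)=214481126, p(102)=241265379, p(103)=271248950, p(104)=304801365, p(105)=342325709, p(106)=384276336, p(107)=431149389, p(108)=483502844, p(109)=541946240, p(110)=607163746, p(111)=679903203, p(112)=761002156, p(113)=851376628, p(114)=952050665, p(115)=1064144451, p(116)=1188908248, p(117)=1327710076, p(118)=1482074143, p(119)=1653668665, p(120)=1844349560, p(121)=2056148051, p(122)=2291320912, p(123)=2552338241, p(124)=2841940500, p(125)=3163127352, p(126)=3519222692, p(127)=3913864295, p(128)=4351078600, p(129)=4835271870, p(130)=5371315400, p(131)=5964539504, p(132)=6620830889, p(133)=7346629512, p(134)=8149040695, p(135)=9035836076, p(136)=10015581680, p(137)=11097645016, p(138)=12292341831, p(139)=13610949895, p(140)=15065878135, p(141)=16670689208, p(142)=18440293320, p(143)=20390982757, p(144)=22540654445, p(145)=24908858009, p(146)=27517052599, p(147)=30388671978, p(148)=33549419497, p(149)=37027355200, p(150)=40853235313, p(151)=45060624582, p(152)=49686288421.
Final step: p(153) = p(152) + p(151) - p(148) - p(146) + p(141) + p(138) - p(131) - p(127) + p(118) + p(113) - p(102) - p(96) + p(83) + p(76) - p(61) - p(53) + p(36) + p(27) - p(8)
= 49686288421 + 45060624582 - 33549419497 - 27517052599 + 16670689208 + 12292341831 - 5964539504 - 3913864295 + 1482074143 + 851376628 - 241265379 - 118114304 + 23338469 + 9289091 - 1121505 - 329931 + 17977 + 3010 - 22
= 54770336324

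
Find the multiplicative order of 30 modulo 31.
2

31 is prime, so ord(30) divides φ(31) = 30.
Divisors of 30: 1, 2, 3, 5, 6, 10, 15, 30.
Repeated squaring: 30^1 ≡ 30, 30^2 ≡ 1, 30^4 ≡ 1, 30^8 ≡ 1, 30^16 ≡ 1 (mod 31).
Test 30^d mod 31 for each divisor d in increasing order:
30^1 ≡ 30
30^2 ≡ 1  ← first divisor giving 1
The order is 2.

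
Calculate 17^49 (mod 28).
17

Repeated squaring. Binary of 49 = 110001.
17^1 ≡ 17 (mod 28); 17^2 ≡ 9 (mod 28); 17^4 ≡ 25 (mod 28); 17^8 ≡ 9 (mod 28); 17^16 ≡ 25 (mod 28); 17^32 ≡ 9 (mod 28)
17^49 = 17^1 × 17^16 × 17^32 ≡ 17 (mod 28)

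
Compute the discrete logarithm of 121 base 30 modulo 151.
76

Baby-step giant-step with step n = ⌈√151⌉ = 13.
Baby steps 30^j mod 151 (j:value) for j=0..12: 0:1, 1:30, 2:145, 3:122, 4:36, 5:23, 6:86, 7:13, 8:88, 9:73, 10:76, 11:15, 12:148.
Giant-step multiplier: 30^(-13) ≡ 30^(150-13) = 30^137 ≡ 52 (mod 151).
Giant steps γ_i = 121·52^i mod 151: γ_0=121, γ_1=101, γ_2=118, γ_3=96, γ_4=9, γ_5=15 (in table at j=11).
x = i·n + j = 5·13 + 11 = 76.
Check: 30^76 ≡ 121 (mod 151).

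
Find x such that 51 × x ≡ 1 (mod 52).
51

gcd(51, 52) = 1, so the inverse exists.
Extended Euclidean algorithm on (52, 51):
52 = 1 × 51 + 1  ⟹  1 = (1)·52 + (-1)·51
So (-1)·51 ≡ 1 (mod 52), i.e. 51^(-1) ≡ -1 ≡ 51 (mod 52).
Check: 51 × 51 = 2601 ≡ 1 (mod 52)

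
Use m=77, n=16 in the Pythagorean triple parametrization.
(5673, 2464, 6185)

Euclid's formula: a = m² - n², b = 2mn, c = m² + n²
m = 77, n = 16
a = 77² - 16² = 5929 - 256 = 5673
b = 2 × 77 × 16 = 2464
c = 77² + 16² = 5929 + 256 = 6185
Verification: 5673² + 2464² = 32182929 + 6071296 = 38254225 = 6185² ✓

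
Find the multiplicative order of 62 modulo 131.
13

131 is prime, so ord(62) divides φ(131) = 130.
Divisors of 130: 1, 2, 5, 10, 13, 26, 65, 130.
Repeated squaring: 62^1 ≡ 62, 62^2 ≡ 45, 62^4 ≡ 60, 62^8 ≡ 63, 62^16 ≡ 39, 62^32 ≡ 80, 62^64 ≡ 112, 62^128 ≡ 99 (mod 131).
Test 62^d mod 131 for each divisor d in increasing order:
62^1 ≡ 62
62^2 ≡ 45
62^5 = 62^4·62^1 ≡ 52
62^10 = 62^8·62^2 ≡ 84
62^13 = 62^8·62^4·62^1 ≡ 1  ← first divisor giving 1
The order is 13.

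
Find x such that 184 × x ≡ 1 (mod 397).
41

gcd(184, 397) = 1, so the inverse exists.
Extended Euclidean algorithm on (397, 184):
397 = 2 × 184 + 29  ⟹  29 = (1)·397 + (-2)·184
184 = 6 × 29 + 10  ⟹  10 = (-6)·397 + (13)·184
29 = 2 × 10 + 9  ⟹  9 = (13)·397 + (-28)·184
10 = 1 × 9 + 1  ⟹  1 = (-19)·397 + (41)·184
So (41)·184 ≡ 1 (mod 397), i.e. 184^(-1) ≡ 41 (mod 397).
Check: 184 × 41 = 7544 ≡ 1 (mod 397)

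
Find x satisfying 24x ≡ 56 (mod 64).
x ≡ 5 (mod 8)

gcd(24, 64) = 8, which divides 56, so solutions exist.
Divide through by 8: 3x ≡ 7 (mod 8).
Find 3^(-1) mod 8 by the extended Euclidean algorithm:
8 = 2 × 3 + 2  ⟹  2 = (1)·8 + (-2)·3
3 = 1 × 2 + 1  ⟹  1 = (-1)·8 + (3)·3
So (3)·3 ≡ 1 (mod 8), i.e. 3^(-1) ≡ 3 (mod 8).
x ≡ 3 × 7 = 21 ≡ 5 (mod 8).
Check: 24 × 5 = 120 ≡ 56 (mod 64).
x ≡ 5 (mod 8), giving 8 solutions mod 64.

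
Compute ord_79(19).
39

79 is prime, so ord(19) divides φ(79) = 78.
Divisors of 78: 1, 2, 3, 6, 13, 26, 39, 78.
Repeated squaring: 19^1 ≡ 19, 19^2 ≡ 45, 19^4 ≡ 50, 19^8 ≡ 51, 19^16 ≡ 73, 19^32 ≡ 36, 19^64 ≡ 32 (mod 79).
Test 19^d mod 79 for each divisor d in increasing order:
19^1 ≡ 19
19^2 ≡ 45
19^3 = 19^2·19^1 ≡ 65
19^6 = 19^4·19^2 ≡ 38
19^13 = 19^8·19^4·19^1 ≡ 23
19^26 = 19^16·19^8·19^2 ≡ 55
19^39 = 19^32·19^4·19^2·19^1 ≡ 1  ← first divisor giving 1
The order is 39.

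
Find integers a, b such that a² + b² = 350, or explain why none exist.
Not possible

Factorization: 350 = 2 × 5^2 × 7
By Fermat: n is sum of two squares iff every prime p ≡ 3 (mod 4) appears to even power.
Prime(s) ≡ 3 (mod 4) with odd exponent: [(7, 1)]
Therefore 350 cannot be expressed as a² + b².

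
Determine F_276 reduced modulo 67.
3

Matrix identity: Q^n = [[F_(n+1), F_n], [F_n, F_(n-1)]] with Q = [[1,1],[1,0]].
n = 276 = 100010100₂. Square-and-multiply, entries mod 67:
Q^1 = [[1,1],[1,0]]
Q^2 = (Q^1)² = [[2,1],[1,1]]
Q^4 = (Q^2)² = [[5,3],[3,2]]
Q^8 = (Q^4)² = [[34,21],[21,13]]
Q^17 = (Q^8)²·Q = [[38,56],[56,49]]
Q^34 = (Q^17)² = [[24,48],[48,43]]
Q^69 = (Q^34)²·Q = [[66,66],[66,0]]
Q^138 = (Q^69)² = [[2,1],[1,1]]
Q^276 = (Q^138)² = [[5,3],[3,2]]
F_276 mod 67 = Q^276[0][1] = 3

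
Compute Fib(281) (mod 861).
370

Matrix identity: Q^n = [[F_(n+1), F_n], [F_n, F_(n-1)]] with Q = [[1,1],[1,0]].
n = 281 = 100011001₂. Square-and-multiply, entries mod 861:
Q^1 = [[1,1],[1,0]]
Q^2 = (Q^1)² = [[2,1],[1,1]]
Q^4 = (Q^2)² = [[5,3],[3,2]]
Q^8 = (Q^4)² = [[34,21],[21,13]]
Q^17 = (Q^8)²·Q = [[1,736],[736,126]]
Q^35 = (Q^17)²·Q = [[612,128],[128,484]]
Q^70 = (Q^35)² = [[34,806],[806,89]]
Q^140 = (Q^70)² = [[737,123],[123,614]]
Q^281 = (Q^140)²·Q = [[370,370],[370,0]]
F_281 mod 861 = Q^281[0][1] = 370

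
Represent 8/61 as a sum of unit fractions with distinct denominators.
1/8 + 1/163 + 1/79544

Greedy algorithm:
8/61: ceiling(61/8) = 8, use 1/8
3/488: ceiling(488/3) = 163, use 1/163
1/79544: ceiling(79544/1) = 79544, use 1/79544
Result: 8/61 = 1/8 + 1/163 + 1/79544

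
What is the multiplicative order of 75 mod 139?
46

139 is prime, so ord(75) divides φ(139) = 138.
Divisors of 138: 1, 2, 3, 6, 23, 46, 69, 138.
Repeated squaring: 75^1 ≡ 75, 75^2 ≡ 65, 75^4 ≡ 55, 75^8 ≡ 106, 75^16 ≡ 116, 75^32 ≡ 112, 75^64 ≡ 34, 75^128 ≡ 44 (mod 139).
Test 75^d mod 139 for each divisor d in increasing order:
75^1 ≡ 75
75^2 ≡ 65
75^3 = 75^2·75^1 ≡ 10
75^6 = 75^4·75^2 ≡ 100
75^23 = 75^16·75^4·75^2·75^1 ≡ 138
75^46 = 75^32·75^8·75^4·75^2 ≡ 1  ← first divisor giving 1
The order is 46.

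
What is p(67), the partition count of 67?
2679689

p(n) counts ways to write n as a sum of positive integers (order ignored).
Euler's pentagonal recurrence: p(k) = p(k-1) + p(k-2) - p(k-5) - p(k-7) + p(k-12) + p(k-15) - ... (offsets j(3j∓1)/2, signs ++--, p(0)=1, p(<0)=0).
DP table for k = 0..66: p(0)=1, p(1)=1, p(2)=2, p(3)=3, p(4)=5, p(5)=7, p(6)=11, p(7)=15, p(8)=22, p(9)=30, p(10)=42, p(11)=56, p(12)=77, p(13)=101, p(14)=135, p(15)=176, p(16)=231, p(17)=297, p(18)=385, p(19)=490, p(20)=627, p(21)=792, p(22)=1002, p(23)=1255, p(24)=1575, p(25)=1958, p(26)=2436, p(27)=3010, p(28)=3718, p(29)=4565, p(30)=5604, p(31)=6842, p(32)=8349, p(33)=10143, p(34)=12310, p(35)=14883, p(36)=17977, p(37)=21637, p(38)=26015, p(39)=31185, p(40)=37338, p(41)=44583, p(42)=53174, p(43)=63261, p(44)=75175, p(45)=89134, p(46)=105558, p(47)=124754, p(48)=147273, p(49)=173525, p(50)=204226, p(51)=239943, p(52)=281589, p(53)=329931, p(54)=386155, p(55)=451276, p(56)=526823, p(57)=614154, p(58)=715220, p(59)=831820, p(60)=966467, p(61)=1121505, p(62)=1300156, p(63)=1505499, p(64)=1741630, p(65)=2012558, p(66)=2323520.
Final step: p(67) = p(66) + p(65) - p(62) - p(60) + p(55) + p(52) - p(45) - p(41) + p(32) + p(27) - p(16) - p(10)
= 2323520 + 2012558 - 1300156 - 966467 + 451276 + 281589 - 89134 - 44583 + 8349 + 3010 - 231 - 42
= 2679689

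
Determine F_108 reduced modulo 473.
186

Matrix identity: Q^n = [[F_(n+1), F_n], [F_n, F_(n-1)]] with Q = [[1,1],[1,0]].
n = 108 = 1101100₂. Square-and-multiply, entries mod 473:
Q^1 = [[1,1],[1,0]]
Q^3 = (Q^1)²·Q = [[3,2],[2,1]]
Q^6 = (Q^3)² = [[13,8],[8,5]]
Q^13 = (Q^6)²·Q = [[377,233],[233,144]]
Q^27 = (Q^13)²·Q = [[428,123],[123,305]]
Q^54 = (Q^27)² = [[126,289],[289,310]]
Q^108 = (Q^54)² = [[67,186],[186,354]]
F_108 mod 473 = Q^108[0][1] = 186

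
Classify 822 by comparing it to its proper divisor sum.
abundant

Proper divisors of 822: sum = 1 + 2 + 3 + 6 + 137 + 274 + 411 = 834
Since 834 > 822, 822 is abundant.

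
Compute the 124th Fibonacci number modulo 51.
18

Matrix identity: Q^n = [[F_(n+1), F_n], [F_n, F_(n-1)]] with Q = [[1,1],[1,0]].
n = 124 = 1111100₂. Square-and-multiply, entries mod 51:
Q^1 = [[1,1],[1,0]]
Q^3 = (Q^1)²·Q = [[3,2],[2,1]]
Q^7 = (Q^3)²·Q = [[21,13],[13,8]]
Q^15 = (Q^7)²·Q = [[18,49],[49,20]]
Q^31 = (Q^15)²·Q = [[48,22],[22,26]]
Q^62 = (Q^31)² = [[34,47],[47,38]]
Q^124 = (Q^62)² = [[50,18],[18,32]]
F_124 mod 51 = Q^124[0][1] = 18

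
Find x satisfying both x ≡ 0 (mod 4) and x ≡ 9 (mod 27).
36

Using Chinese Remainder Theorem:
M = 4 × 27 = 108
M1 = 27, M2 = 4
y1 = 27^(-1) mod 4 = 3
y2 = 4^(-1) mod 27 = 7
x = (0×27×3 + 9×4×7) mod 108 = 36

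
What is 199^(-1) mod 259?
82

gcd(199, 259) = 1, so the inverse exists.
Extended Euclidean algorithm on (259, 199):
259 = 1 × 199 + 60  ⟹  60 = (1)·259 + (-1)·199
199 = 3 × 60 + 19  ⟹  19 = (-3)·259 + (4)·199
60 = 3 × 19 + 3  ⟹  3 = (10)·259 + (-13)·199
19 = 6 × 3 + 1  ⟹  1 = (-63)·259 + (82)·199
So (82)·199 ≡ 1 (mod 259), i.e. 199^(-1) ≡ 82 (mod 259).
Check: 199 × 82 = 16318 ≡ 1 (mod 259)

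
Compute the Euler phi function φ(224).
96

224 = 2^5 × 7
φ(n) = n × ∏(1 - 1/p) for each prime p dividing n
φ(224) = 224 × (1 - 1/2) × (1 - 1/7) = 96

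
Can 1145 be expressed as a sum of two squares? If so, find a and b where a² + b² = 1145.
11² + 32² (a=11, b=32)

Factorization: 1145 = 5 × 229
By Fermat: n is sum of two squares iff every prime p ≡ 3 (mod 4) appears to even power.
All primes ≡ 3 (mod 4) appear to even power.
Search a = 0, 1, 2, … for 1145 - a² a perfect square: first hit at a = 11: 1145 - 121 = 1024 = 32².
1145 = 11² + 32² = 121 + 1024 ✓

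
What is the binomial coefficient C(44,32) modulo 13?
0

Using Lucas' theorem:
Write n=44 and k=32 in base 13:
n in base 13: [3, 5]
k in base 13: [2, 6]
C(44,32) mod 13 = ∏ C(n_i, k_i) mod 13
Digit binomials (mod 13): C(3,2) = 3; C(5,6) = 0 (k_i > n_i)
Product: 3 × 0 = 0 ≡ 0 (mod 13)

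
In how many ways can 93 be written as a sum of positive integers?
82010177

p(n) counts ways to write n as a sum of positive integers (order ignored).
Euler's pentagonal recurrence: p(k) = p(k-1) + p(k-2) - p(k-5) - p(k-7) + p(k-12) + p(k-15) - ... (offsets j(3j∓1)/2, signs ++--, p(0)=1, p(<0)=0).
DP table for k = 0..92: p(0)=1, p(1)=1, p(2)=2, p(3)=3, p(4)=5, p(5)=7, p(6)=11, p(7)=15, p(8)=22, p(9)=30, p(10)=42, p(11)=56, p(12)=77, p(13)=101, p(14)=135, p(15)=176, p(16)=231, p(17)=297, p(18)=385, p(19)=490, p(20)=627, p(21)=792, p(22)=1002, p(23)=1255, p(24)=1575, p(25)=1958, p(26)=2436, p(27)=3010, p(28)=3718, p(29)=4565, p(30)=5604, p(31)=6842, p(32)=8349, p(33)=10143, p(34)=12310, p(35)=14883, p(36)=17977, p(37)=21637, p(38)=26015, p(39)=31185, p(40)=37338, p(41)=44583, p(42)=53174, p(43)=63261, p(44)=75175, p(45)=89134, p(46)=105558, p(47)=124754, p(48)=147273, p(49)=173525, p(50)=204226, p(51)=239943, p(52)=281589, p(53)=329931, p(54)=386155, p(55)=451276, p(56)=526823, p(57)=614154, p(58)=715220, p(59)=831820, p(60)=966467, p(61)=1121505, p(62)=1300156, p(63)=1505499, p(64)=1741630, p(65)=2012558, p(66)=2323520, p(67)=2679689, p(68)=3087735, p(69)=3554345, p(70)=4087968, p(71)=4697205, p(72)=5392783, p(73)=6185689, p(74)=7089500, p(75)=8118264, p(76)=9289091, p(77)=10619863, p(78)=12132164, p(79)=13848650, p(80)=15796476, p(81)=18004327, p(82)=20506255, p(83)=23338469, p(84)=26543660, p(85)=30167357, p(86)=34262962, p(87)=38887673, p(88)=44108109, p(89)=49995925, p(90)=56634173, p(91)=64112359, p(92)=72533807.
Final step: p(93) = p(92) + p(91) - p(88) - p(86) + p(81) + p(78) - p(71) - p(67) + p(58) + p(53) - p(42) - p(36) + p(23) + p(16) - p(1)
= 72533807 + 64112359 - 44108109 - 34262962 + 18004327 + 12132164 - 4697205 - 2679689 + 715220 + 329931 - 53174 - 17977 + 1255 + 231 - 1
= 82010177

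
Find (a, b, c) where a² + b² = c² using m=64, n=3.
(4087, 384, 4105)

Euclid's formula: a = m² - n², b = 2mn, c = m² + n²
m = 64, n = 3
a = 64² - 3² = 4096 - 9 = 4087
b = 2 × 64 × 3 = 384
c = 64² + 3² = 4096 + 9 = 4105
Verification: 4087² + 384² = 16703569 + 147456 = 16851025 = 4105² ✓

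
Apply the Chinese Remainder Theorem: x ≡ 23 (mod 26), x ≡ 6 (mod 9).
231

Using Chinese Remainder Theorem:
M = 26 × 9 = 234
M1 = 9, M2 = 26
y1 = 9^(-1) mod 26 = 3
y2 = 26^(-1) mod 9 = 8
x = (23×9×3 + 6×26×8) mod 234 = 231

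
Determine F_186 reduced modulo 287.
279

Matrix identity: Q^n = [[F_(n+1), F_n], [F_n, F_(n-1)]] with Q = [[1,1],[1,0]].
n = 186 = 10111010₂. Square-and-multiply, entries mod 287:
Q^1 = [[1,1],[1,0]]
Q^2 = (Q^1)² = [[2,1],[1,1]]
Q^5 = (Q^2)²·Q = [[8,5],[5,3]]
Q^11 = (Q^5)²·Q = [[144,89],[89,55]]
Q^23 = (Q^11)²·Q = [[161,244],[244,204]]
Q^46 = (Q^23)² = [[218,90],[90,128]]
Q^93 = (Q^46)²·Q = [[90,233],[233,144]]
Q^186 = (Q^93)² = [[110,279],[279,118]]
F_186 mod 287 = Q^186[0][1] = 279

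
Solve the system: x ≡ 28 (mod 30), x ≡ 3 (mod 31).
778

Using Chinese Remainder Theorem:
M = 30 × 31 = 930
M1 = 31, M2 = 30
y1 = 31^(-1) mod 30 = 1
y2 = 30^(-1) mod 31 = 30
x = (28×31×1 + 3×30×30) mod 930 = 778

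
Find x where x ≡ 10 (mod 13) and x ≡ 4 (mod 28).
88

Using Chinese Remainder Theorem:
M = 13 × 28 = 364
M1 = 28, M2 = 13
y1 = 28^(-1) mod 13 = 7
y2 = 13^(-1) mod 28 = 13
x = (10×28×7 + 4×13×13) mod 364 = 88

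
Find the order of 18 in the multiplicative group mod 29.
28

29 is prime, so ord(18) divides φ(29) = 28.
Divisors of 28: 1, 2, 4, 7, 14, 28.
Repeated squaring: 18^1 ≡ 18, 18^2 ≡ 5, 18^4 ≡ 25, 18^8 ≡ 16, 18^16 ≡ 24 (mod 29).
Test 18^d mod 29 for each divisor d in increasing order:
18^1 ≡ 18
18^2 ≡ 5
18^4 ≡ 25
18^7 = 18^4·18^2·18^1 ≡ 17
18^14 = 18^8·18^4·18^2 ≡ 28
18^28 = 18^16·18^8·18^4 ≡ 1  ← first divisor giving 1
The order is 28.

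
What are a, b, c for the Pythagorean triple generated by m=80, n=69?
(1639, 11040, 11161)

Euclid's formula: a = m² - n², b = 2mn, c = m² + n²
m = 80, n = 69
a = 80² - 69² = 6400 - 4761 = 1639
b = 2 × 80 × 69 = 11040
c = 80² + 69² = 6400 + 4761 = 11161
Verification: 1639² + 11040² = 2686321 + 121881600 = 124567921 = 11161² ✓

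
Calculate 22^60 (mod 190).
26

Repeated squaring. Binary of 60 = 111100.
22^1 ≡ 22 (mod 190); 22^2 ≡ 104 (mod 190); 22^4 ≡ 176 (mod 190); 22^8 ≡ 6 (mod 190); 22^16 ≡ 36 (mod 190); 22^32 ≡ 156 (mod 190)
22^60 = 22^4 × 22^8 × 22^16 × 22^32 ≡ 26 (mod 190)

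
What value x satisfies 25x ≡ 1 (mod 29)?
7

gcd(25, 29) = 1, so the inverse exists.
Extended Euclidean algorithm on (29, 25):
29 = 1 × 25 + 4  ⟹  4 = (1)·29 + (-1)·25
25 = 6 × 4 + 1  ⟹  1 = (-6)·29 + (7)·25
So (7)·25 ≡ 1 (mod 29), i.e. 25^(-1) ≡ 7 (mod 29).
Check: 25 × 7 = 175 ≡ 1 (mod 29)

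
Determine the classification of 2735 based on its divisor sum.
deficient

Proper divisors of 2735: sum = 1 + 5 + 547 = 553
Since 553 < 2735, 2735 is deficient.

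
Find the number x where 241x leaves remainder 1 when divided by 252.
229

gcd(241, 252) = 1, so the inverse exists.
Extended Euclidean algorithm on (252, 241):
252 = 1 × 241 + 11  ⟹  11 = (1)·252 + (-1)·241
241 = 21 × 11 + 10  ⟹  10 = (-21)·252 + (22)·241
11 = 1 × 10 + 1  ⟹  1 = (22)·252 + (-23)·241
So (-23)·241 ≡ 1 (mod 252), i.e. 241^(-1) ≡ -23 ≡ 229 (mod 252).
Check: 241 × 229 = 55189 ≡ 1 (mod 252)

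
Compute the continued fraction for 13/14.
[0; 1, 13]

Euclidean algorithm steps:
13 = 0 × 14 + 13
14 = 1 × 13 + 1
13 = 13 × 1 + 0
Continued fraction: [0; 1, 13]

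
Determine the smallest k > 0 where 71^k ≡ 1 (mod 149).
148

149 is prime, so ord(71) divides φ(149) = 148.
Divisors of 148: 1, 2, 4, 37, 74, 148.
Repeated squaring: 71^1 ≡ 71, 71^2 ≡ 124, 71^4 ≡ 29, 71^8 ≡ 96, 71^16 ≡ 127, 71^32 ≡ 37, 71^64 ≡ 28, 71^128 ≡ 39 (mod 149).
Test 71^d mod 149 for each divisor d in increasing order:
71^1 ≡ 71
71^2 ≡ 124
71^4 ≡ 29
71^37 = 71^32·71^4·71^1 ≡ 44
71^74 = 71^64·71^8·71^2 ≡ 148
71^148 = 71^128·71^16·71^4 ≡ 1  ← first divisor giving 1
The order is 148.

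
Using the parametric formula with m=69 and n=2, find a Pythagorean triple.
(4757, 276, 4765)

Euclid's formula: a = m² - n², b = 2mn, c = m² + n²
m = 69, n = 2
a = 69² - 2² = 4761 - 4 = 4757
b = 2 × 69 × 2 = 276
c = 69² + 2² = 4761 + 4 = 4765
Verification: 4757² + 276² = 22629049 + 76176 = 22705225 = 4765² ✓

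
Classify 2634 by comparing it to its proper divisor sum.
abundant

Proper divisors of 2634: sum = 1 + 2 + 3 + 6 + 439 + 878 + 1317 = 2646
Since 2646 > 2634, 2634 is abundant.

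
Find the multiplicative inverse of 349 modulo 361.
30

gcd(349, 361) = 1, so the inverse exists.
Extended Euclidean algorithm on (361, 349):
361 = 1 × 349 + 12  ⟹  12 = (1)·361 + (-1)·349
349 = 29 × 12 + 1  ⟹  1 = (-29)·361 + (30)·349
So (30)·349 ≡ 1 (mod 361), i.e. 349^(-1) ≡ 30 (mod 361).
Check: 349 × 30 = 10470 ≡ 1 (mod 361)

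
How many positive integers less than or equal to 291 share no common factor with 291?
192

291 = 3 × 97
φ(n) = n × ∏(1 - 1/p) for each prime p dividing n
φ(291) = 291 × (1 - 1/3) × (1 - 1/97) = 192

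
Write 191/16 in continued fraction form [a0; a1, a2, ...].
[11; 1, 15]

Euclidean algorithm steps:
191 = 11 × 16 + 15
16 = 1 × 15 + 1
15 = 15 × 1 + 0
Continued fraction: [11; 1, 15]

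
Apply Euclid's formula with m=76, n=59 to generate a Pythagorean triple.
(2295, 8968, 9257)

Euclid's formula: a = m² - n², b = 2mn, c = m² + n²
m = 76, n = 59
a = 76² - 59² = 5776 - 3481 = 2295
b = 2 × 76 × 59 = 8968
c = 76² + 59² = 5776 + 3481 = 9257
Verification: 2295² + 8968² = 5267025 + 80425024 = 85692049 = 9257² ✓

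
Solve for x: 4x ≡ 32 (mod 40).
x ≡ 8 (mod 10)

gcd(4, 40) = 4, which divides 32, so solutions exist.
Divide through by 4: x ≡ 8 (mod 10).
The coefficient of x is now 1, so x ≡ 8 (mod 10).
Check: 4 × 8 = 32 ≡ 32 (mod 40).
x ≡ 8 (mod 10), giving 4 solutions mod 40.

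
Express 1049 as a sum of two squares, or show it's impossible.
5² + 32² (a=5, b=32)

Factorization: 1049 = 1049
By Fermat: n is sum of two squares iff every prime p ≡ 3 (mod 4) appears to even power.
All primes ≡ 3 (mod 4) appear to even power.
Search a = 0, 1, 2, … for 1049 - a² a perfect square: first hit at a = 5: 1049 - 25 = 1024 = 32².
1049 = 5² + 32² = 25 + 1024 ✓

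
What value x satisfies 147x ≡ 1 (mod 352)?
91

gcd(147, 352) = 1, so the inverse exists.
Extended Euclidean algorithm on (352, 147):
352 = 2 × 147 + 58  ⟹  58 = (1)·352 + (-2)·147
147 = 2 × 58 + 31  ⟹  31 = (-2)·352 + (5)·147
58 = 1 × 31 + 27  ⟹  27 = (3)·352 + (-7)·147
31 = 1 × 27 + 4  ⟹  4 = (-5)·352 + (12)·147
27 = 6 × 4 + 3  ⟹  3 = (33)·352 + (-79)·147
4 = 1 × 3 + 1  ⟹  1 = (-38)·352 + (91)·147
So (91)·147 ≡ 1 (mod 352), i.e. 147^(-1) ≡ 91 (mod 352).
Check: 147 × 91 = 13377 ≡ 1 (mod 352)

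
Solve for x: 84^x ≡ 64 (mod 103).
90

Baby-step giant-step with step n = ⌈√103⌉ = 11.
Baby steps 84^j mod 103 (j:value) for j=0..10: 0:1, 1:84, 2:52, 3:42, 4:26, 5:21, 6:13, 7:62, 8:58, 9:31, 10:29.
Giant-step multiplier: 84^(-11) ≡ 84^(102-11) = 84^91 ≡ 20 (mod 103).
Giant steps γ_i = 64·20^i mod 103: γ_0=64, γ_1=44, γ_2=56, γ_3=90, γ_4=49, γ_5=53, γ_6=30, γ_7=85, γ_8=52 (in table at j=2).
x = i·n + j = 8·11 + 2 = 90.
Check: 84^90 ≡ 64 (mod 103).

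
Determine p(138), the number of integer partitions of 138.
12292341831

p(n) counts ways to write n as a sum of positive integers (order ignored).
Euler's pentagonal recurrence: p(k) = p(k-1) + p(k-2) - p(k-5) - p(k-7) + p(k-12) + p(k-15) - ... (offsets j(3j∓1)/2, signs ++--, p(0)=1, p(<0)=0).
DP table for k = 0..137: p(0)=1, p(1)=1, p(2)=2, p(3)=3, p(4)=5, p(5)=7, p(6)=11, p(7)=15, p(8)=22, p(9)=30, p(10)=42, p(11)=56, p(12)=77, p(13)=101, p(14)=135, p(15)=176, p(16)=231, p(17)=297, p(18)=385, p(19)=490, p(20)=627, p(21)=792, p(22)=1002, p(23)=1255, p(24)=1575, p(25)=1958, p(26)=2436, p(27)=3010, p(28)=3718, p(29)=4565, p(30)=5604, p(31)=6842, p(32)=8349, p(33)=10143, p(34)=12310, p(35)=14883, p(36)=17977, p(37)=21637, p(38)=26015, p(39)=31185, p(40)=37338, p(41)=44583, p(42)=53174, p(43)=63261, p(44)=75175, p(45)=89134, p(46)=105558, p(47)=124754, p(48)=147273, p(49)=173525, p(50)=204226, p(51)=239943, p(52)=281589, p(53)=329931, p(54)=386155, p(55)=451276, p(56)=526823, p(57)=614154, p(58)=715220, p(59)=831820, p(60)=966467, p(61)=1121505, p(62)=1300156, p(63)=1505499, p(64)=1741630, p(65)=2012558, p(66)=2323520, p(67)=2679689, p(68)=3087735, p(69)=3554345, p(70)=4087968, p(71)=4697205, p(72)=5392783, p(73)=6185689, p(74)=7089500, p(75)=8118264, p(76)=9289091, p(77)=10619863, p(78)=12132164, p(79)=13848650, p(80)=15796476, p(81)=18004327, p(82)=20506255, p(83)=23338469, p(84)=26543660, p(85)=30167357, p(86)=34262962, p(87)=38887673, p(88)=44108109, p(89)=49995925, p(90)=56634173, p(91)=64112359, p(92)=72533807, p(93)=82010177, p(94)=92669720, p(95)=104651419, p(96)=118114304, p(97)=133230930, p(98)=150198136, p(99)=169229875, p(100)=190569292, p(101)=214481126, p(102)=241265379, p(103)=271248950, p(104)=304801365, p(105)=342325709, p(106)=384276336, p(107)=431149389, p(108)=483502844, p(109)=541946240, p(110)=607163746, p(111)=679903203, p(112)=761002156, p(113)=851376628, p(114)=952050665, p(115)=1064144451, p(116)=1188908248, p(117)=1327710076, p(118)=1482074143, p(119)=1653668665, p(120)=1844349560, p(121)=2056148051, p(122)=2291320912, p(123)=2552338241, p(124)=2841940500, p(125)=3163127352, p(126)=3519222692, p(127)=3913864295, p(128)=4351078600, p(129)=4835271870, p(130)=5371315400, p(131)=5964539504, p(132)=6620830889, p(133)=7346629512, p(134)=8149040695, p(135)=9035836076, p(136)=10015581680, p(137)=11097645016.
Final step: p(138) = p(137) + p(136) - p(133) - p(131) + p(126) + p(123) - p(116) - p(112) + p(103) + p(98) - p(87) - p(81) + p(68) + p(61) - p(46) - p(38) + p(21) + p(12)
= 11097645016 + 10015581680 - 7346629512 - 5964539504 + 3519222692 + 2552338241 - 1188908248 - 761002156 + 271248950 + 150198136 - 38887673 - 18004327 + 3087735 + 1121505 - 105558 - 26015 + 792 + 77
= 12292341831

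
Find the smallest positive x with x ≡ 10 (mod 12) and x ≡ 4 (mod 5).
34

Using Chinese Remainder Theorem:
M = 12 × 5 = 60
M1 = 5, M2 = 12
y1 = 5^(-1) mod 12 = 5
y2 = 12^(-1) mod 5 = 3
x = (10×5×5 + 4×12×3) mod 60 = 34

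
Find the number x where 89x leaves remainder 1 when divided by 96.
41

gcd(89, 96) = 1, so the inverse exists.
Extended Euclidean algorithm on (96, 89):
96 = 1 × 89 + 7  ⟹  7 = (1)·96 + (-1)·89
89 = 12 × 7 + 5  ⟹  5 = (-12)·96 + (13)·89
7 = 1 × 5 + 2  ⟹  2 = (13)·96 + (-14)·89
5 = 2 × 2 + 1  ⟹  1 = (-38)·96 + (41)·89
So (41)·89 ≡ 1 (mod 96), i.e. 89^(-1) ≡ 41 (mod 96).
Check: 89 × 41 = 3649 ≡ 1 (mod 96)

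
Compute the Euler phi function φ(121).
110

121 = 11^2
φ(n) = n × ∏(1 - 1/p) for each prime p dividing n
φ(121) = 121 × (1 - 1/11) = 110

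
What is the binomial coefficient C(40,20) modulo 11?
0

Using Lucas' theorem:
Write n=40 and k=20 in base 11:
n in base 11: [3, 7]
k in base 11: [1, 9]
C(40,20) mod 11 = ∏ C(n_i, k_i) mod 11
Digit binomials (mod 11): C(3,1) = 3; C(7,9) = 0 (k_i > n_i)
Product: 3 × 0 = 0 ≡ 0 (mod 11)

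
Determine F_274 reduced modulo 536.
135

Matrix identity: Q^n = [[F_(n+1), F_n], [F_n, F_(n-1)]] with Q = [[1,1],[1,0]].
n = 274 = 100010010₂. Square-and-multiply, entries mod 536:
Q^1 = [[1,1],[1,0]]
Q^2 = (Q^1)² = [[2,1],[1,1]]
Q^4 = (Q^2)² = [[5,3],[3,2]]
Q^8 = (Q^4)² = [[34,21],[21,13]]
Q^17 = (Q^8)²·Q = [[440,525],[525,451]]
Q^34 = (Q^17)² = [[225,383],[383,378]]
Q^68 = (Q^34)² = [[66,469],[469,133]]
Q^137 = (Q^68)²·Q = [[336,269],[269,67]]
Q^274 = (Q^137)² = [[337,135],[135,202]]
F_274 mod 536 = Q^274[0][1] = 135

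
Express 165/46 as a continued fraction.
[3; 1, 1, 2, 2, 1, 2]

Euclidean algorithm steps:
165 = 3 × 46 + 27
46 = 1 × 27 + 19
27 = 1 × 19 + 8
19 = 2 × 8 + 3
8 = 2 × 3 + 2
3 = 1 × 2 + 1
2 = 2 × 1 + 0
Continued fraction: [3; 1, 1, 2, 2, 1, 2]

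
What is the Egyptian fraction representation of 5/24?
1/5 + 1/120

Greedy algorithm:
5/24: ceiling(24/5) = 5, use 1/5
1/120: ceiling(120/1) = 120, use 1/120
Result: 5/24 = 1/5 + 1/120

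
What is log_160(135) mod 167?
65

Baby-step giant-step with step n = ⌈√167⌉ = 13.
Baby steps 160^j mod 167 (j:value) for j=0..12: 0:1, 1:160, 2:49, 3:158, 4:63, 5:60, 6:81, 7:101, 8:128, 9:106, 10:93, 11:17, 12:48.
Giant-step multiplier: 160^(-13) ≡ 160^(166-13) = 160^153 ≡ 83 (mod 167).
Giant steps γ_i = 135·83^i mod 167: γ_0=135, γ_1=16, γ_2=159, γ_3=4, γ_4=165, γ_5=1 (in table at j=0).
x = i·n + j = 5·13 + 0 = 65.
Check: 160^65 ≡ 135 (mod 167).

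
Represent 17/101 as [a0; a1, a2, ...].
[0; 5, 1, 16]

Euclidean algorithm steps:
17 = 0 × 101 + 17
101 = 5 × 17 + 16
17 = 1 × 16 + 1
16 = 16 × 1 + 0
Continued fraction: [0; 5, 1, 16]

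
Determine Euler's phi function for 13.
12

13 = 13
φ(n) = n × ∏(1 - 1/p) for each prime p dividing n
φ(13) = 13 × (1 - 1/13) = 12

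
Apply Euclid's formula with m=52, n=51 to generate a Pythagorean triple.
(103, 5304, 5305)

Euclid's formula: a = m² - n², b = 2mn, c = m² + n²
m = 52, n = 51
a = 52² - 51² = 2704 - 2601 = 103
b = 2 × 52 × 51 = 5304
c = 52² + 51² = 2704 + 2601 = 5305
Verification: 103² + 5304² = 10609 + 28132416 = 28143025 = 5305² ✓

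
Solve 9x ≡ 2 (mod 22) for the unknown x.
x ≡ 10 (mod 22)

gcd(9, 22) = 1, which divides 2, so solutions exist.
Find 9^(-1) mod 22 by the extended Euclidean algorithm:
22 = 2 × 9 + 4  ⟹  4 = (1)·22 + (-2)·9
9 = 2 × 4 + 1  ⟹  1 = (-2)·22 + (5)·9
So (5)·9 ≡ 1 (mod 22), i.e. 9^(-1) ≡ 5 (mod 22).
x ≡ 5 × 2 = 10 ≡ 10 (mod 22).
Check: 9 × 10 = 90 ≡ 2 (mod 22).
Unique solution: x ≡ 10 (mod 22)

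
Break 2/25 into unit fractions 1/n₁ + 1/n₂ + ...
1/13 + 1/325

Greedy algorithm:
2/25: ceiling(25/2) = 13, use 1/13
1/325: ceiling(325/1) = 325, use 1/325
Result: 2/25 = 1/13 + 1/325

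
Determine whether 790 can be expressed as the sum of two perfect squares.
Not possible

Factorization: 790 = 2 × 5 × 79
By Fermat: n is sum of two squares iff every prime p ≡ 3 (mod 4) appears to even power.
Prime(s) ≡ 3 (mod 4) with odd exponent: [(79, 1)]
Therefore 790 cannot be expressed as a² + b².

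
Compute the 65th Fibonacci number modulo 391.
217

Matrix identity: Q^n = [[F_(n+1), F_n], [F_n, F_(n-1)]] with Q = [[1,1],[1,0]].
n = 65 = 1000001₂. Square-and-multiply, entries mod 391:
Q^1 = [[1,1],[1,0]]
Q^2 = (Q^1)² = [[2,1],[1,1]]
Q^4 = (Q^2)² = [[5,3],[3,2]]
Q^8 = (Q^4)² = [[34,21],[21,13]]
Q^16 = (Q^8)² = [[33,205],[205,219]]
Q^32 = (Q^16)² = [[104,48],[48,56]]
Q^65 = (Q^32)²·Q = [[77,217],[217,251]]
F_65 mod 391 = Q^65[0][1] = 217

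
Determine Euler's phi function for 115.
88

115 = 5 × 23
φ(n) = n × ∏(1 - 1/p) for each prime p dividing n
φ(115) = 115 × (1 - 1/5) × (1 - 1/23) = 88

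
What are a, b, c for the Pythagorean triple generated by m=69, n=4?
(4745, 552, 4777)

Euclid's formula: a = m² - n², b = 2mn, c = m² + n²
m = 69, n = 4
a = 69² - 4² = 4761 - 16 = 4745
b = 2 × 69 × 4 = 552
c = 69² + 4² = 4761 + 16 = 4777
Verification: 4745² + 552² = 22515025 + 304704 = 22819729 = 4777² ✓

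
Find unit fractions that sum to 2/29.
1/15 + 1/435

Greedy algorithm:
2/29: ceiling(29/2) = 15, use 1/15
1/435: ceiling(435/1) = 435, use 1/435
Result: 2/29 = 1/15 + 1/435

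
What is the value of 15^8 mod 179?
129

Repeated squaring. Binary of 8 = 1000.
15^1 ≡ 15 (mod 179); 15^2 ≡ 46 (mod 179); 15^4 ≡ 147 (mod 179); 15^8 ≡ 129 (mod 179)
15^8 = 15^8 ≡ 129 (mod 179)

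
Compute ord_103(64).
17

103 is prime, so ord(64) divides φ(103) = 102.
Divisors of 102: 1, 2, 3, 6, 17, 34, 51, 102.
Repeated squaring: 64^1 ≡ 64, 64^2 ≡ 79, 64^4 ≡ 61, 64^8 ≡ 13, 64^16 ≡ 66, 64^32 ≡ 30, 64^64 ≡ 76 (mod 103).
Test 64^d mod 103 for each divisor d in increasing order:
64^1 ≡ 64
64^2 ≡ 79
64^3 = 64^2·64^1 ≡ 9
64^6 = 64^4·64^2 ≡ 81
64^17 = 64^16·64^1 ≡ 1  ← first divisor giving 1
The order is 17.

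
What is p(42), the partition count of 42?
53174

p(n) counts ways to write n as a sum of positive integers (order ignored).
Euler's pentagonal recurrence: p(k) = p(k-1) + p(k-2) - p(k-5) - p(k-7) + p(k-12) + p(k-15) - ... (offsets j(3j∓1)/2, signs ++--, p(0)=1, p(<0)=0).
DP table for k = 0..41: p(0)=1, p(1)=1, p(2)=2, p(3)=3, p(4)=5, p(5)=7, p(6)=11, p(7)=15, p(8)=22, p(9)=30, p(10)=42, p(11)=56, p(12)=77, p(13)=101, p(14)=135, p(15)=176, p(16)=231, p(17)=297, p(18)=385, p(19)=490, p(20)=627, p(21)=792, p(22)=1002, p(23)=1255, p(24)=1575, p(25)=1958, p(26)=2436, p(27)=3010, p(28)=3718, p(29)=4565, p(30)=5604, p(31)=6842, p(32)=8349, p(33)=10143, p(34)=12310, p(35)=14883, p(36)=17977, p(37)=21637, p(38)=26015, p(39)=31185, p(40)=37338, p(41)=44583.
Final step: p(42) = p(41) + p(40) - p(37) - p(35) + p(30) + p(27) - p(20) - p(16) + p(7) + p(2)
= 44583 + 37338 - 21637 - 14883 + 5604 + 3010 - 627 - 231 + 15 + 2
= 53174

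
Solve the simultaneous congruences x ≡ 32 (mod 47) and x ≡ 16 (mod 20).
596

Using Chinese Remainder Theorem:
M = 47 × 20 = 940
M1 = 20, M2 = 47
y1 = 20^(-1) mod 47 = 40
y2 = 47^(-1) mod 20 = 3
x = (32×20×40 + 16×47×3) mod 940 = 596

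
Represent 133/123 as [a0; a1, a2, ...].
[1; 12, 3, 3]

Euclidean algorithm steps:
133 = 1 × 123 + 10
123 = 12 × 10 + 3
10 = 3 × 3 + 1
3 = 3 × 1 + 0
Continued fraction: [1; 12, 3, 3]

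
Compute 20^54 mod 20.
0

Repeated squaring. Binary of 54 = 110110.
20^1 ≡ 0 (mod 20); 20^2 ≡ 0 (mod 20); 20^4 ≡ 0 (mod 20); 20^8 ≡ 0 (mod 20); 20^16 ≡ 0 (mod 20); 20^32 ≡ 0 (mod 20)
20^54 = 20^2 × 20^4 × 20^16 × 20^32 ≡ 0 (mod 20)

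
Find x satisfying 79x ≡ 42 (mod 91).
x ≡ 42 (mod 91)

gcd(79, 91) = 1, which divides 42, so solutions exist.
Find 79^(-1) mod 91 by the extended Euclidean algorithm:
91 = 1 × 79 + 12  ⟹  12 = (1)·91 + (-1)·79
79 = 6 × 12 + 7  ⟹  7 = (-6)·91 + (7)·79
12 = 1 × 7 + 5  ⟹  5 = (7)·91 + (-8)·79
7 = 1 × 5 + 2  ⟹  2 = (-13)·91 + (15)·79
5 = 2 × 2 + 1  ⟹  1 = (33)·91 + (-38)·79
So (-38)·79 ≡ 1 (mod 91), i.e. 79^(-1) ≡ -38 ≡ 53 (mod 91).
x ≡ 53 × 42 = 2226 ≡ 42 (mod 91).
Check: 79 × 42 = 3318 ≡ 42 (mod 91).
Unique solution: x ≡ 42 (mod 91)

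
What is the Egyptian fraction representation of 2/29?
1/15 + 1/435

Greedy algorithm:
2/29: ceiling(29/2) = 15, use 1/15
1/435: ceiling(435/1) = 435, use 1/435
Result: 2/29 = 1/15 + 1/435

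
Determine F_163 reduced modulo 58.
5

Matrix identity: Q^n = [[F_(n+1), F_n], [F_n, F_(n-1)]] with Q = [[1,1],[1,0]].
n = 163 = 10100011₂. Square-and-multiply, entries mod 58:
Q^1 = [[1,1],[1,0]]
Q^2 = (Q^1)² = [[2,1],[1,1]]
Q^5 = (Q^2)²·Q = [[8,5],[5,3]]
Q^10 = (Q^5)² = [[31,55],[55,34]]
Q^20 = (Q^10)² = [[42,37],[37,5]]
Q^40 = (Q^20)² = [[1,57],[57,2]]
Q^81 = (Q^40)²·Q = [[57,2],[2,55]]
Q^163 = (Q^81)²·Q = [[55,5],[5,50]]
F_163 mod 58 = Q^163[0][1] = 5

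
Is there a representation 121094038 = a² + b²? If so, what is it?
Not possible

Factorization: 121094038 = 2 × 13 × 167^3
By Fermat: n is sum of two squares iff every prime p ≡ 3 (mod 4) appears to even power.
Prime(s) ≡ 3 (mod 4) with odd exponent: [(167, 3)]
Therefore 121094038 cannot be expressed as a² + b².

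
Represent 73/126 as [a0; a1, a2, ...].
[0; 1, 1, 2, 1, 1, 1, 6]

Euclidean algorithm steps:
73 = 0 × 126 + 73
126 = 1 × 73 + 53
73 = 1 × 53 + 20
53 = 2 × 20 + 13
20 = 1 × 13 + 7
13 = 1 × 7 + 6
7 = 1 × 6 + 1
6 = 6 × 1 + 0
Continued fraction: [0; 1, 1, 2, 1, 1, 1, 6]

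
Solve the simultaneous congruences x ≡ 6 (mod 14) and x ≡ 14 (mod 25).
314

Using Chinese Remainder Theorem:
M = 14 × 25 = 350
M1 = 25, M2 = 14
y1 = 25^(-1) mod 14 = 9
y2 = 14^(-1) mod 25 = 9
x = (6×25×9 + 14×14×9) mod 350 = 314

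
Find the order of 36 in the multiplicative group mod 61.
30

61 is prime, so ord(36) divides φ(61) = 60.
Divisors of 60: 1, 2, 3, 4, 5, 6, 10, 12, 15, 20, 30, 60.
Repeated squaring: 36^1 ≡ 36, 36^2 ≡ 15, 36^4 ≡ 42, 36^8 ≡ 56, 36^16 ≡ 25, 36^32 ≡ 15 (mod 61).
Test 36^d mod 61 for each divisor d in increasing order:
36^1 ≡ 36
36^2 ≡ 15
36^3 = 36^2·36^1 ≡ 52
36^4 ≡ 42
36^5 = 36^4·36^1 ≡ 48
36^6 = 36^4·36^2 ≡ 20
36^10 = 36^8·36^2 ≡ 47
36^12 = 36^8·36^4 ≡ 34
36^15 = 36^8·36^4·36^2·36^1 ≡ 60
36^20 = 36^16·36^4 ≡ 13
36^30 = 36^16·36^8·36^4·36^2 ≡ 1  ← first divisor giving 1
The order is 30.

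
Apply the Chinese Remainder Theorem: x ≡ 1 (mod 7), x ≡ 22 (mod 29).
22

Using Chinese Remainder Theorem:
M = 7 × 29 = 203
M1 = 29, M2 = 7
y1 = 29^(-1) mod 7 = 1
y2 = 7^(-1) mod 29 = 25
x = (1×29×1 + 22×7×25) mod 203 = 22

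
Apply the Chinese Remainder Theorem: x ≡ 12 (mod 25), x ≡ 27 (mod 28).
587

Using Chinese Remainder Theorem:
M = 25 × 28 = 700
M1 = 28, M2 = 25
y1 = 28^(-1) mod 25 = 17
y2 = 25^(-1) mod 28 = 9
x = (12×28×17 + 27×25×9) mod 700 = 587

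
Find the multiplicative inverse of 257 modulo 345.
98

gcd(257, 345) = 1, so the inverse exists.
Extended Euclidean algorithm on (345, 257):
345 = 1 × 257 + 88  ⟹  88 = (1)·345 + (-1)·257
257 = 2 × 88 + 81  ⟹  81 = (-2)·345 + (3)·257
88 = 1 × 81 + 7  ⟹  7 = (3)·345 + (-4)·257
81 = 11 × 7 + 4  ⟹  4 = (-35)·345 + (47)·257
7 = 1 × 4 + 3  ⟹  3 = (38)·345 + (-51)·257
4 = 1 × 3 + 1  ⟹  1 = (-73)·345 + (98)·257
So (98)·257 ≡ 1 (mod 345), i.e. 257^(-1) ≡ 98 (mod 345).
Check: 257 × 98 = 25186 ≡ 1 (mod 345)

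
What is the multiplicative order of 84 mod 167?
83

167 is prime, so ord(84) divides φ(167) = 166.
Divisors of 166: 1, 2, 83, 166.
Repeated squaring: 84^1 ≡ 84, 84^2 ≡ 42, 84^4 ≡ 94, 84^8 ≡ 152, 84^16 ≡ 58, 84^32 ≡ 24, 84^64 ≡ 75, 84^128 ≡ 114 (mod 167).
Test 84^d mod 167 for each divisor d in increasing order:
84^1 ≡ 84
84^2 ≡ 42
84^83 = 84^64·84^16·84^2·84^1 ≡ 1  ← first divisor giving 1
The order is 83.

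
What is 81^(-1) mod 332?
41

gcd(81, 332) = 1, so the inverse exists.
Extended Euclidean algorithm on (332, 81):
332 = 4 × 81 + 8  ⟹  8 = (1)·332 + (-4)·81
81 = 10 × 8 + 1  ⟹  1 = (-10)·332 + (41)·81
So (41)·81 ≡ 1 (mod 332), i.e. 81^(-1) ≡ 41 (mod 332).
Check: 81 × 41 = 3321 ≡ 1 (mod 332)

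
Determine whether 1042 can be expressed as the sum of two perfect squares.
9² + 31² (a=9, b=31)

Factorization: 1042 = 2 × 521
By Fermat: n is sum of two squares iff every prime p ≡ 3 (mod 4) appears to even power.
All primes ≡ 3 (mod 4) appear to even power.
Search a = 0, 1, 2, … for 1042 - a² a perfect square: first hit at a = 9: 1042 - 81 = 961 = 31².
1042 = 9² + 31² = 81 + 961 ✓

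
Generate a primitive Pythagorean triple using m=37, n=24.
(793, 1776, 1945)

Euclid's formula: a = m² - n², b = 2mn, c = m² + n²
m = 37, n = 24
a = 37² - 24² = 1369 - 576 = 793
b = 2 × 37 × 24 = 1776
c = 37² + 24² = 1369 + 576 = 1945
Verification: 793² + 1776² = 628849 + 3154176 = 3783025 = 1945² ✓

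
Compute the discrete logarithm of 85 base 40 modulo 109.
103

Baby-step giant-step with step n = ⌈√109⌉ = 11.
Baby steps 40^j mod 109 (j:value) for j=0..10: 0:1, 1:40, 2:74, 3:17, 4:26, 5:59, 6:71, 7:6, 8:22, 9:8, 10:102.
Giant-step multiplier: 40^(-11) ≡ 40^(108-11) = 40^97 ≡ 58 (mod 109).
Giant steps γ_i = 85·58^i mod 109: γ_0=85, γ_1=25, γ_2=33, γ_3=61, γ_4=50, γ_5=66, γ_6=13, γ_7=100, γ_8=23, γ_9=26 (in table at j=4).
x = i·n + j = 9·11 + 4 = 103.
Check: 40^103 ≡ 85 (mod 109).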